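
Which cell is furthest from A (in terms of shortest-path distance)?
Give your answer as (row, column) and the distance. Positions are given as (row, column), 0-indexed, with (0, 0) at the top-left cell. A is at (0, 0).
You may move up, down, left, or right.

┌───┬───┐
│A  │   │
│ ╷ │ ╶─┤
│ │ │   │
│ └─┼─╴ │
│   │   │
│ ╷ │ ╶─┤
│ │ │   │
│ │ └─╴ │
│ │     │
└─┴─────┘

Computing BFS distances from A to all cells:
Furthest cell: (0, 3)
Distance: 15 steps

Path from A to the furthest cell:

┌───┬───┐
│A  │↱ B│
│ ╷ │ ╶─┤
│↓│ │↑ ↰│
│ └─┼─╴ │
│↳ ↓│↱ ↑│
│ ╷ │ ╶─┤
│ │↓│↑ ↰│
│ │ └─╴ │
│ │↳ → ↑│
└─┴─────┘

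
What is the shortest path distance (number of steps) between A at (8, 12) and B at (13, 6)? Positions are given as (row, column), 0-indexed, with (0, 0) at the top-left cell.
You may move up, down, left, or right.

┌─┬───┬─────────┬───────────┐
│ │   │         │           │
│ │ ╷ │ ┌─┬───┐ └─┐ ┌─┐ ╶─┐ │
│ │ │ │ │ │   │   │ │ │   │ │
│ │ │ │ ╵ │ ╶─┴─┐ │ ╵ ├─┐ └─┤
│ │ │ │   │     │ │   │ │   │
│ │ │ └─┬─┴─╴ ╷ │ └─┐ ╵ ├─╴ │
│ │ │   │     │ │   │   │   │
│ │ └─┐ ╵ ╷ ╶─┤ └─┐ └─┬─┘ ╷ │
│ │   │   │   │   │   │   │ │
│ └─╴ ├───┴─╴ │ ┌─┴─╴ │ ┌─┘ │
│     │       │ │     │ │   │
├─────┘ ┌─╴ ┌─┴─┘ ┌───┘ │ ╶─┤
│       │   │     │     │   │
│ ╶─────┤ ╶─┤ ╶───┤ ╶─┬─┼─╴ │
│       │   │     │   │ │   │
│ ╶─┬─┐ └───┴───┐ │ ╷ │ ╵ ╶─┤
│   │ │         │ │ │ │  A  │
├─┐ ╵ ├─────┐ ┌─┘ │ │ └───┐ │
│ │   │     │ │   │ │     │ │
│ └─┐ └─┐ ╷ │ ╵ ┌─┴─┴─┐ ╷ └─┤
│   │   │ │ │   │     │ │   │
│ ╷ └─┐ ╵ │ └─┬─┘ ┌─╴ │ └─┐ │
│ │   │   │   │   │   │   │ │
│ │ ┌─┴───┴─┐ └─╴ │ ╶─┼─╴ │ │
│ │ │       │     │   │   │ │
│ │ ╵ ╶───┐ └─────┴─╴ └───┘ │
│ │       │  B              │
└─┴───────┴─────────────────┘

Finding path from (8, 12) to (13, 6):
Path: (8,12) → (7,12) → (7,13) → (6,13) → (6,12) → (5,12) → (5,13) → (4,13) → (3,13) → (3,12) → (4,12) → (4,11) → (5,11) → (6,11) → (6,10) → (6,9) → (7,9) → (7,10) → (8,10) → (9,10) → (9,11) → (9,12) → (10,12) → (10,13) → (11,13) → (12,13) → (13,13) → (13,12) → (13,11) → (13,10) → (13,9) → (13,8) → (13,7) → (13,6)
Distance: 33 steps

Solution:

┌─┬───┬─────────┬───────────┐
│ │   │         │           │
│ │ ╷ │ ┌─┬───┐ └─┐ ┌─┐ ╶─┐ │
│ │ │ │ │ │   │   │ │ │   │ │
│ │ │ │ ╵ │ ╶─┴─┐ │ ╵ ├─┐ └─┤
│ │ │ │   │     │ │   │ │   │
│ │ │ └─┬─┴─╴ ╷ │ └─┐ ╵ ├─╴ │
│ │ │   │     │ │   │   │↓ ↰│
│ │ └─┐ ╵ ╷ ╶─┤ └─┐ └─┬─┘ ╷ │
│ │   │   │   │   │   │↓ ↲│↑│
│ └─╴ ├───┴─╴ │ ┌─┴─╴ │ ┌─┘ │
│     │       │ │     │↓│↱ ↑│
├─────┘ ┌─╴ ┌─┴─┘ ┌───┘ │ ╶─┤
│       │   │     │↓ ← ↲│↑ ↰│
│ ╶─────┤ ╶─┤ ╶───┤ ╶─┬─┼─╴ │
│       │   │     │↳ ↓│ │↱ ↑│
│ ╶─┬─┐ └───┴───┐ │ ╷ │ ╵ ╶─┤
│   │ │         │ │ │↓│  A  │
├─┐ ╵ ├─────┐ ┌─┘ │ │ └───┐ │
│ │   │     │ │   │ │↳ → ↓│ │
│ └─┐ └─┐ ╷ │ ╵ ┌─┴─┴─┐ ╷ └─┤
│   │   │ │ │   │     │ │↳ ↓│
│ ╷ └─┐ ╵ │ └─┬─┘ ┌─╴ │ └─┐ │
│ │   │   │   │   │   │   │↓│
│ │ ┌─┴───┴─┐ └─╴ │ ╶─┼─╴ │ │
│ │ │       │     │   │   │↓│
│ │ ╵ ╶───┐ └─────┴─╴ └───┘ │
│ │       │  B ← ← ← ← ← ← ↲│
└─┴───────┴─────────────────┘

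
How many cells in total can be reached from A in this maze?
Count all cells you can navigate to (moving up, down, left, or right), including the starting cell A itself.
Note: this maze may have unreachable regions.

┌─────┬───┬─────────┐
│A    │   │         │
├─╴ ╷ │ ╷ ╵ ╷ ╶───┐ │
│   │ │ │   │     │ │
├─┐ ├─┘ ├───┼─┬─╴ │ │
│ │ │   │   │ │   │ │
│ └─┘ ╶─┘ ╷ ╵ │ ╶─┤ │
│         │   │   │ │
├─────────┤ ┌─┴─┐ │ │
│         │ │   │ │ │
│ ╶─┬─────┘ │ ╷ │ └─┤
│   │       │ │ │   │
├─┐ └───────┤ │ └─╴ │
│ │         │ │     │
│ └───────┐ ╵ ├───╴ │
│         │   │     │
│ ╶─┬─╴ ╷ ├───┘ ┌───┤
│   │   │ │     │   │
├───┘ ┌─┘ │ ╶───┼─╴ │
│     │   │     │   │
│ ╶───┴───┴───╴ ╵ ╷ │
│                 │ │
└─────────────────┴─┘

Using BFS/flood-fill to find all reachable cells from A:
Maze size: 11 × 10 = 110 total cells
103 cell(s) are walled off and cannot be reached from A.
Reachable cells: 7

Reachable region (· marks reachable cells):

┌─────┬───┬─────────┐
│A · ·│   │         │
├─╴ ╷ │ ╷ ╵ ╷ ╶───┐ │
│· ·│·│ │   │     │ │
├─┐ ├─┘ ├───┼─┬─╴ │ │
│ │·│   │   │ │   │ │
│ └─┘ ╶─┘ ╷ ╵ │ ╶─┤ │
│         │   │   │ │
├─────────┤ ┌─┴─┐ │ │
│         │ │   │ │ │
│ ╶─┬─────┘ │ ╷ │ └─┤
│   │       │ │ │   │
├─┐ └───────┤ │ └─╴ │
│ │         │ │     │
│ └───────┐ ╵ ├───╴ │
│         │   │     │
│ ╶─┬─╴ ╷ ├───┘ ┌───┤
│   │   │ │     │   │
├───┘ ┌─┘ │ ╶───┼─╴ │
│     │   │     │   │
│ ╶───┴───┴───╴ ╵ ╷ │
│                 │ │
└─────────────────┴─┘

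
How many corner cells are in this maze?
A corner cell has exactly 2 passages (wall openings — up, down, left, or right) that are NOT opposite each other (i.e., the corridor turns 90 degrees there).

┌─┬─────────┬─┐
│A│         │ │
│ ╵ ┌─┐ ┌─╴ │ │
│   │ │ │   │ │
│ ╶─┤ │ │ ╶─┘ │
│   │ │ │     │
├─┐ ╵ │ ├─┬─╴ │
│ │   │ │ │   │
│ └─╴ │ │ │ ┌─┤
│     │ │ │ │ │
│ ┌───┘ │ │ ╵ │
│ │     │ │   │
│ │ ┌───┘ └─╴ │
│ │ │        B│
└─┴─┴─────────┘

Counting corner cells (2 non-opposite passages):
Total corners: 16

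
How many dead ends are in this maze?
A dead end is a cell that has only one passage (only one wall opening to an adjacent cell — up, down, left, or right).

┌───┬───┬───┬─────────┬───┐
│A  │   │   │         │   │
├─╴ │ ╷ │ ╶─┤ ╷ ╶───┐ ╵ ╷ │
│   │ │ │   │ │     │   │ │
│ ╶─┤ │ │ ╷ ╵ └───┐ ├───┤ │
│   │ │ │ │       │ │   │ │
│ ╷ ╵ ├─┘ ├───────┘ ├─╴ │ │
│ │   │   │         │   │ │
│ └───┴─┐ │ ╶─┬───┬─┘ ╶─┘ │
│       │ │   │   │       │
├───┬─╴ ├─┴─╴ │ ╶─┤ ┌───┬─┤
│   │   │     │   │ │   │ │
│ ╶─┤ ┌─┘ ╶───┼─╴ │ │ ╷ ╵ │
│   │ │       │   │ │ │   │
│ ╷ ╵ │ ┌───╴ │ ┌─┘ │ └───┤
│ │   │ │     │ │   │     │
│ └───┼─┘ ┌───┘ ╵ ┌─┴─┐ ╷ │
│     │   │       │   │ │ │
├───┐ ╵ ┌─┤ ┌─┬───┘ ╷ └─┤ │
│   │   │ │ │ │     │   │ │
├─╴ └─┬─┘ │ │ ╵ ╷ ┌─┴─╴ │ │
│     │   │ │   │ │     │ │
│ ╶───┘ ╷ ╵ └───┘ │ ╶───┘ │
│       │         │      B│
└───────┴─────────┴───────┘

Checking each cell for number of passages:

Dead ends found at positions:
  (0, 0)
  (0, 5)
  (2, 3)
  (2, 8)
  (2, 10)
  (3, 3)
  (4, 4)
  (4, 8)
  (5, 1)
  (5, 12)
  (7, 3)
  (8, 11)
  (9, 0)
  (9, 4)
  (9, 6)
  (10, 2)
Total dead ends: 16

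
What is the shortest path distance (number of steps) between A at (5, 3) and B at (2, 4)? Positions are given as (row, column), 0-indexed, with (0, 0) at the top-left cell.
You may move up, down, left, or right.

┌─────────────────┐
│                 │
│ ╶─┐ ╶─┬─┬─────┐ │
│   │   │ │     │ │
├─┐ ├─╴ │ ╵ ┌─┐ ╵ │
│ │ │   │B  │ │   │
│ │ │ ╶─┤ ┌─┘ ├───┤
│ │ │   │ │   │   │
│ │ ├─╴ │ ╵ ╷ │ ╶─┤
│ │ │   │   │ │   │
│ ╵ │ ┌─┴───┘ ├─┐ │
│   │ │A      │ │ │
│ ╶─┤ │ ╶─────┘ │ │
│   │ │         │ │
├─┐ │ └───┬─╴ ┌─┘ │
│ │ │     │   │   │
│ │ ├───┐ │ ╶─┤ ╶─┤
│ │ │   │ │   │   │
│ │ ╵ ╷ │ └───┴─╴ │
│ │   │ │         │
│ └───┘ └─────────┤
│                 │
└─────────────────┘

Finding path from (5, 3) to (2, 4):
Path: (5,3) → (5,4) → (5,5) → (5,6) → (4,6) → (3,6) → (3,5) → (4,5) → (4,4) → (3,4) → (2,4)
Distance: 10 steps

Solution:

┌─────────────────┐
│                 │
│ ╶─┐ ╶─┬─┬─────┐ │
│   │   │ │     │ │
├─┐ ├─╴ │ ╵ ┌─┐ ╵ │
│ │ │   │B  │ │   │
│ │ │ ╶─┤ ┌─┘ ├───┤
│ │ │   │↑│↓ ↰│   │
│ │ ├─╴ │ ╵ ╷ │ ╶─┤
│ │ │   │↑ ↲│↑│   │
│ ╵ │ ┌─┴───┘ ├─┐ │
│   │ │A → → ↑│ │ │
│ ╶─┤ │ ╶─────┘ │ │
│   │ │         │ │
├─┐ │ └───┬─╴ ┌─┘ │
│ │ │     │   │   │
│ │ ├───┐ │ ╶─┤ ╶─┤
│ │ │   │ │   │   │
│ │ ╵ ╷ │ └───┴─╴ │
│ │   │ │         │
│ └───┘ └─────────┤
│                 │
└─────────────────┘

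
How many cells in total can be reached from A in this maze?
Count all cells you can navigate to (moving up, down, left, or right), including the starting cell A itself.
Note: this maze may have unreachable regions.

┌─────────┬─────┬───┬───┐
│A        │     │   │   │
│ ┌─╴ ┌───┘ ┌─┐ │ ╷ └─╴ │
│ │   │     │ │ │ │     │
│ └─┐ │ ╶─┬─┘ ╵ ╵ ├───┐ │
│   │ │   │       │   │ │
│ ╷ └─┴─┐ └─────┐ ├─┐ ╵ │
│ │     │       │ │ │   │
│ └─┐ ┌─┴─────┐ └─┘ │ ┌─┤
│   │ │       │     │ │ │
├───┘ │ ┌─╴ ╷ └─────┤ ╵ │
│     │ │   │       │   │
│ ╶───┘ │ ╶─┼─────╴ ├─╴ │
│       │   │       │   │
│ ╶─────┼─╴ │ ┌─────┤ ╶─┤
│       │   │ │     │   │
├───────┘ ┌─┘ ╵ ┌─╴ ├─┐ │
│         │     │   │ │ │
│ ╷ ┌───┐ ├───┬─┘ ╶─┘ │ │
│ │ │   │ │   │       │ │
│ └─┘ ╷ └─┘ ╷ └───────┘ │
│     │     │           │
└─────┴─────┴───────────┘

Using BFS/flood-fill to find all reachable cells from A:
Maze size: 11 × 12 = 132 total cells
All cells are reachable — the maze is fully connected.
Reachable cells: 132

Reachable region (· marks reachable cells):

┌─────────┬─────┬───┬───┐
│A · · · ·│· · ·│· ·│· ·│
│ ┌─╴ ┌───┘ ┌─┐ │ ╷ └─╴ │
│·│· ·│· · ·│·│·│·│· · ·│
│ └─┐ │ ╶─┬─┘ ╵ ╵ ├───┐ │
│· ·│·│· ·│· · · ·│· ·│·│
│ ╷ └─┴─┐ └─────┐ ├─┐ ╵ │
│·│· · ·│· · · ·│·│·│· ·│
│ └─┐ ┌─┴─────┐ └─┘ │ ┌─┤
│· ·│·│· · · ·│· · ·│·│·│
├───┘ │ ┌─╴ ╷ └─────┤ ╵ │
│· · ·│·│· ·│· · · ·│· ·│
│ ╶───┘ │ ╶─┼─────╴ ├─╴ │
│· · · ·│· ·│· · · ·│· ·│
│ ╶─────┼─╴ │ ┌─────┤ ╶─┤
│· · · ·│· ·│·│· · ·│· ·│
├───────┘ ┌─┘ ╵ ┌─╴ ├─┐ │
│· · · · ·│· · ·│· ·│·│·│
│ ╷ ┌───┐ ├───┬─┘ ╶─┘ │ │
│·│·│· ·│·│· ·│· · · ·│·│
│ └─┘ ╷ └─┘ ╷ └───────┘ │
│· · ·│· · ·│· · · · · ·│
└─────┴─────┴───────────┘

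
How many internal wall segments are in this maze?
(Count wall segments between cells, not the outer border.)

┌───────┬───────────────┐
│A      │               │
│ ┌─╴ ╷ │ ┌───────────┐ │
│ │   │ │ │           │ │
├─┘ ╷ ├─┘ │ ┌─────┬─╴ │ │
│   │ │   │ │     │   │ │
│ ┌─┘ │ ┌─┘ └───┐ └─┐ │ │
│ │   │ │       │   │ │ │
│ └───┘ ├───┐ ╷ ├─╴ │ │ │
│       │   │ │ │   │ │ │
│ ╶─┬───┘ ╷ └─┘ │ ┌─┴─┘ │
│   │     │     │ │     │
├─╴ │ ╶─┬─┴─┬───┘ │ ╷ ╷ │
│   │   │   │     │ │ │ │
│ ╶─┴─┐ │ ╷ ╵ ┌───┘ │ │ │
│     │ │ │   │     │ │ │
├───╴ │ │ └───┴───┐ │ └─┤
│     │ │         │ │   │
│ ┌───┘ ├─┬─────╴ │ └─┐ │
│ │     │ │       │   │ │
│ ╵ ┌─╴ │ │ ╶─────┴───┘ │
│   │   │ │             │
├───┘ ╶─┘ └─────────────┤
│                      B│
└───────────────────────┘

Counting internal wall segments:
Total internal walls: 121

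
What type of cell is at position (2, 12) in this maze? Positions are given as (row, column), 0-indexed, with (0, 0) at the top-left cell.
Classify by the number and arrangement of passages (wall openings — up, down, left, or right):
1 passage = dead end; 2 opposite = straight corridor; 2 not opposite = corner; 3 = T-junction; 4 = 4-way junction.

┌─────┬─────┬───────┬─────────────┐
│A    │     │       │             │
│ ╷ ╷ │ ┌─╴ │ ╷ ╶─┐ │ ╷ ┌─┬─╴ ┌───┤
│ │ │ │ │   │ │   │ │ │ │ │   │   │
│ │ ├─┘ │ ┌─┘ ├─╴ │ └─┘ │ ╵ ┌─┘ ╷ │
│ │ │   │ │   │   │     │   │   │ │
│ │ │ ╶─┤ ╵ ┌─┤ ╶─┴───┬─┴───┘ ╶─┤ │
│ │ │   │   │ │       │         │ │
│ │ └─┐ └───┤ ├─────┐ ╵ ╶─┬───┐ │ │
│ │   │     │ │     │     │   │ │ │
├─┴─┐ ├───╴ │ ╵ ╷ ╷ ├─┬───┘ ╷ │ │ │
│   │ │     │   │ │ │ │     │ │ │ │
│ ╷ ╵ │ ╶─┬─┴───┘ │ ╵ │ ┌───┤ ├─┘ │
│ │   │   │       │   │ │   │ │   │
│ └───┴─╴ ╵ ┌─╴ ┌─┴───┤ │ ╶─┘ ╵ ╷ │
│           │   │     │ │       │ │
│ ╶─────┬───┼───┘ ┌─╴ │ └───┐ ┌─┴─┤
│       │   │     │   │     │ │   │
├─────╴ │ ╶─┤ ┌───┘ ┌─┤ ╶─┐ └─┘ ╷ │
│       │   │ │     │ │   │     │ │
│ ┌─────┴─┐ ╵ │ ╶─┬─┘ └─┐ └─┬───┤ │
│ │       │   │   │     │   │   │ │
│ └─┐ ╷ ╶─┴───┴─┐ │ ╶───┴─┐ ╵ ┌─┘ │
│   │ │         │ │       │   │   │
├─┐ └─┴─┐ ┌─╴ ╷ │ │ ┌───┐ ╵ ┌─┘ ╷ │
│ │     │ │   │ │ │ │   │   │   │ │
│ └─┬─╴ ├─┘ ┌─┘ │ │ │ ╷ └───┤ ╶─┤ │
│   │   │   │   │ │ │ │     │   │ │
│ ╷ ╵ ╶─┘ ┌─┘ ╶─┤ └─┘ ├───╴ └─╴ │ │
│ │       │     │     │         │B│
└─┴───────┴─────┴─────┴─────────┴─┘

Checking cell at (2, 12):
Number of passages: 2
Cell type: corner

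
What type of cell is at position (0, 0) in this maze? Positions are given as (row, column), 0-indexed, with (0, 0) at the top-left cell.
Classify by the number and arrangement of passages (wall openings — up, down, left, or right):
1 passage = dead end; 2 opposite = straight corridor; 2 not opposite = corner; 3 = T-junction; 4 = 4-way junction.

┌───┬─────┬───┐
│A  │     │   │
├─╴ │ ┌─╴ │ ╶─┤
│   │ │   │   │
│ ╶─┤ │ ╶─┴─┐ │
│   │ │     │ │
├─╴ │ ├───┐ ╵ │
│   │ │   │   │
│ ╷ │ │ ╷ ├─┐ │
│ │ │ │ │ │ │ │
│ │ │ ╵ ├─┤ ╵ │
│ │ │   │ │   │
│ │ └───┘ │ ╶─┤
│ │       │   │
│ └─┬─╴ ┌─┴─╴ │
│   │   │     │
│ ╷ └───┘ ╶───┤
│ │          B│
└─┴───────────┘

Checking cell at (0, 0):
Number of passages: 1
Cell type: dead end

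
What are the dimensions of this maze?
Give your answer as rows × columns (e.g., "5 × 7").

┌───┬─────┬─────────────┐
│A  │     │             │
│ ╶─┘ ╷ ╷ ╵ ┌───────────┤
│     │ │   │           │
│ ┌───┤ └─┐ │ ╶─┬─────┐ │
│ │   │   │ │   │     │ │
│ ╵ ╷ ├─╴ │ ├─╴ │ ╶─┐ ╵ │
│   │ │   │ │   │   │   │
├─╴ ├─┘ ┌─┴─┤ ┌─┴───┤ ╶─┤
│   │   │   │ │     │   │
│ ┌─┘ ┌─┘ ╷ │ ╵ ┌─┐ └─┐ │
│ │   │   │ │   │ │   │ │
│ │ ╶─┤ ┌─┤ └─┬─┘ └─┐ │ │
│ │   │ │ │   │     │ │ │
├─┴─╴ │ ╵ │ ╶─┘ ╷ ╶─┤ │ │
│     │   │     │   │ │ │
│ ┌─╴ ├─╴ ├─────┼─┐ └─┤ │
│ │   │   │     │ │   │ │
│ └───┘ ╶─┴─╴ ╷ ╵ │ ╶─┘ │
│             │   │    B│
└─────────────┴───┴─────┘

Counting the maze dimensions:
Rows (vertical): 10
Columns (horizontal): 12
Dimensions: 10 × 12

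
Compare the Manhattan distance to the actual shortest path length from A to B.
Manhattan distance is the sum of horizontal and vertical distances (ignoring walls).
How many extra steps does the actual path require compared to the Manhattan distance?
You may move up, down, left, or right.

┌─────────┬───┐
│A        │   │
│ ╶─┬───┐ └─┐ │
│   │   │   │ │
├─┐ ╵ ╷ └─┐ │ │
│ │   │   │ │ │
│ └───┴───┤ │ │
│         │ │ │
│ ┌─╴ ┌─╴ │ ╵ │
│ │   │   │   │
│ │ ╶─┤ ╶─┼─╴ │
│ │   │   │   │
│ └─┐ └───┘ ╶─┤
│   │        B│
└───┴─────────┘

Manhattan distance: |6 - 0| + |6 - 0| = 12
Actual path length: 14
Extra steps: 14 - 12 = 2

Solution:

┌─────────┬───┐
│A → → → ↓│   │
│ ╶─┬───┐ └─┐ │
│   │   │↳ ↓│ │
├─┐ ╵ ╷ └─┐ │ │
│ │   │   │↓│ │
│ └───┴───┤ │ │
│         │↓│ │
│ ┌─╴ ┌─╴ │ ╵ │
│ │   │   │↳ ↓│
│ │ ╶─┤ ╶─┼─╴ │
│ │   │   │↓ ↲│
│ └─┐ └───┘ ╶─┤
│   │      ↳ B│
└───┴─────────┘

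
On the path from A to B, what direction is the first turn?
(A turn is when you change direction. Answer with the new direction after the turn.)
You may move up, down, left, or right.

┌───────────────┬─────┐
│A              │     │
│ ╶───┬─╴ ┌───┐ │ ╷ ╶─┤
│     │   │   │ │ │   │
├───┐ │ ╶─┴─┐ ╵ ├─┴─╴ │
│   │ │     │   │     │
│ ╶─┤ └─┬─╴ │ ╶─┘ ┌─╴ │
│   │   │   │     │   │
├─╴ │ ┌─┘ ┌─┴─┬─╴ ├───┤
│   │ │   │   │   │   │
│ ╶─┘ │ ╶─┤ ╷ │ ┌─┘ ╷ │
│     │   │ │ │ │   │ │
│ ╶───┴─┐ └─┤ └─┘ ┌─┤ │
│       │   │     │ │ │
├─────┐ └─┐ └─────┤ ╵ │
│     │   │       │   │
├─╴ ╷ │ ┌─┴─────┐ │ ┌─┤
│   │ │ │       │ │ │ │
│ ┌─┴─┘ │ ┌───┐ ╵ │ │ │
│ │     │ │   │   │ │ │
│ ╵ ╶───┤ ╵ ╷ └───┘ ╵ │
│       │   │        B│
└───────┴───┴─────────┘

Directions: right, right, right, right, down, left, down, right, right, down, left, down, left, down, right, down, right, down, right, right, right, down, down, left, up, left, left, left, down, down, right, up, right, down, right, right, right, right
First turn direction: down

Solution:

┌───────────────┬─────┐
│A → → → ↓      │     │
│ ╶───┬─╴ ┌───┐ │ ╷ ╶─┤
│     │↓ ↲│   │ │ │   │
├───┐ │ ╶─┴─┐ ╵ ├─┴─╴ │
│   │ │↳ → ↓│   │     │
│ ╶─┤ └─┬─╴ │ ╶─┘ ┌─╴ │
│   │   │↓ ↲│     │   │
├─╴ │ ┌─┘ ┌─┴─┬─╴ ├───┤
│   │ │↓ ↲│   │   │   │
│ ╶─┘ │ ╶─┤ ╷ │ ┌─┘ ╷ │
│     │↳ ↓│ │ │ │   │ │
│ ╶───┴─┐ └─┤ └─┘ ┌─┤ │
│       │↳ ↓│     │ │ │
├─────┐ └─┐ └─────┤ ╵ │
│     │   │↳ → → ↓│   │
├─╴ ╷ │ ┌─┴─────┐ │ ┌─┤
│   │ │ │↓ ← ← ↰│↓│ │ │
│ ┌─┴─┘ │ ┌───┐ ╵ │ │ │
│ │     │↓│↱ ↓│↑ ↲│ │ │
│ ╵ ╶───┤ ╵ ╷ └───┘ ╵ │
│       │↳ ↑│↳ → → → B│
└───────┴───┴─────────┘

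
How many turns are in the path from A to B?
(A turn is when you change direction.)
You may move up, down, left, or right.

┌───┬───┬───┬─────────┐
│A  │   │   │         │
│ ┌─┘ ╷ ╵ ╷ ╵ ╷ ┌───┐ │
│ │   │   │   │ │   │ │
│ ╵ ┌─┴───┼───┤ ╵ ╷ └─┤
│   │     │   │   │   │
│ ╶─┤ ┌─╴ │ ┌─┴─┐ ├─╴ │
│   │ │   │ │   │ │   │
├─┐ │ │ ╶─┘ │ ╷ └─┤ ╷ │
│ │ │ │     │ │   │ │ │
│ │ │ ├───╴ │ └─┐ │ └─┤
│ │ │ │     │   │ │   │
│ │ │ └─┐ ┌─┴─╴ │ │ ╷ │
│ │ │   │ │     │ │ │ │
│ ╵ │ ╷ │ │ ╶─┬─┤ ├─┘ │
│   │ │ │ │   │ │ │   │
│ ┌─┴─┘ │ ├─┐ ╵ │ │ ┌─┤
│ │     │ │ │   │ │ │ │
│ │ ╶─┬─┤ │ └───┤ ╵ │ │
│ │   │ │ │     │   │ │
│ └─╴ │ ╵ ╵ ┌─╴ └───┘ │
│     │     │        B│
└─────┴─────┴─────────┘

Directions: down, down, down, right, down, down, down, down, left, down, down, down, right, right, up, left, up, right, right, up, up, left, up, up, up, up, right, right, down, left, down, right, right, down, left, down, down, down, down, down, right, up, right, right, down, right, right, right
Number of turns: 25

Solution:

┌───┬───┬───┬─────────┐
│A  │   │   │         │
│ ┌─┘ ╷ ╵ ╷ ╵ ╷ ┌───┐ │
│↓│   │   │   │ │   │ │
│ ╵ ┌─┴───┼───┤ ╵ ╷ └─┤
│↓  │↱ → ↓│   │   │   │
│ ╶─┤ ┌─╴ │ ┌─┴─┐ ├─╴ │
│↳ ↓│↑│↓ ↲│ │   │ │   │
├─┐ │ │ ╶─┘ │ ╷ └─┤ ╷ │
│ │↓│↑│↳ → ↓│ │   │ │ │
│ │ │ ├───╴ │ └─┐ │ └─┤
│ │↓│↑│  ↓ ↲│   │ │   │
│ │ │ └─┐ ┌─┴─╴ │ │ ╷ │
│ │↓│↑ ↰│↓│     │ │ │ │
│ ╵ │ ╷ │ │ ╶─┬─┤ ├─┘ │
│↓ ↲│ │↑│↓│   │ │ │   │
│ ┌─┴─┘ │ ├─┐ ╵ │ │ ┌─┤
│↓│↱ → ↑│↓│ │   │ │ │ │
│ │ ╶─┬─┤ │ └───┤ ╵ │ │
│↓│↑ ↰│ │↓│↱ → ↓│   │ │
│ └─╴ │ ╵ ╵ ┌─╴ └───┘ │
│↳ → ↑│  ↳ ↑│  ↳ → → B│
└─────┴─────┴─────────┘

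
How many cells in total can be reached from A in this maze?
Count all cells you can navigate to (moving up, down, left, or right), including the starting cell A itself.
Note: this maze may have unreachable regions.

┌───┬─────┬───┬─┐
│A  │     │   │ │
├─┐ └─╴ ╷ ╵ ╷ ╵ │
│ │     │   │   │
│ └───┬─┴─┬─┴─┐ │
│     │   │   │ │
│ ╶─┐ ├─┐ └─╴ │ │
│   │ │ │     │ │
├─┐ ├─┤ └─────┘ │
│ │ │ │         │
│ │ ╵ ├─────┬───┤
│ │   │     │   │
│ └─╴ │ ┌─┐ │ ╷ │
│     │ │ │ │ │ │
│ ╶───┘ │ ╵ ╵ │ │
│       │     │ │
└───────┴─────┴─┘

Using BFS/flood-fill to find all reachable cells from A:
Maze size: 8 × 8 = 64 total cells
41 cell(s) are walled off and cannot be reached from A.
Reachable cells: 23

Reachable region (· marks reachable cells):

┌───┬─────┬───┬─┐
│A ·│· · ·│· ·│·│
├─┐ └─╴ ╷ ╵ ╷ ╵ │
│ │· · ·│· ·│· ·│
│ └───┬─┴─┬─┴─┐ │
│     │   │   │·│
│ ╶─┐ ├─┐ └─╴ │ │
│   │ │·│     │·│
├─┐ ├─┤ └─────┘ │
│ │ │ │· · · · ·│
│ │ ╵ ├─────┬───┤
│ │   │     │   │
│ └─╴ │ ┌─┐ │ ╷ │
│     │ │ │ │ │ │
│ ╶───┘ │ ╵ ╵ │ │
│       │     │ │
└───────┴─────┴─┘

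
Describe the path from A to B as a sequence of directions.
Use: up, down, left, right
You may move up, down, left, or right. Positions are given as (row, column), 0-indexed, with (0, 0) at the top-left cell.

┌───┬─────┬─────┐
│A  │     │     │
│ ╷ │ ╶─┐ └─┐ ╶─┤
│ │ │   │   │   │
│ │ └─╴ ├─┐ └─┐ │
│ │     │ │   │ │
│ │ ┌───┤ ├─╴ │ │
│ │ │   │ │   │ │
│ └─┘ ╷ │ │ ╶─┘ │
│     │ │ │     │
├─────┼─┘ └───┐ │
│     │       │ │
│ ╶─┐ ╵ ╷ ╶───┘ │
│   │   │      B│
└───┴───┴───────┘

Finding the path and converting it to directions:
Path through cells: (0,0) → (0,1) → (1,1) → (2,1) → (2,2) → (2,3) → (1,3) → (1,2) → (0,2) → (0,3) → (0,4) → (1,4) → (1,5) → (2,5) → (2,6) → (3,6) → (3,5) → (4,5) → (4,6) → (4,7) → (5,7) → (6,7)
Directions: right, down, down, right, right, up, left, up, right, right, down, right, down, right, down, left, down, right, right, down, down

Solution:

┌───┬─────┬─────┐
│A ↓│↱ → ↓│     │
│ ╷ │ ╶─┐ └─┐ ╶─┤
│ │↓│↑ ↰│↳ ↓│   │
│ │ └─╴ ├─┐ └─┐ │
│ │↳ → ↑│ │↳ ↓│ │
│ │ ┌───┤ ├─╴ │ │
│ │ │   │ │↓ ↲│ │
│ └─┘ ╷ │ │ ╶─┘ │
│     │ │ │↳ → ↓│
├─────┼─┘ └───┐ │
│     │       │↓│
│ ╶─┐ ╵ ╷ ╶───┘ │
│   │   │      B│
└───┴───┴───────┘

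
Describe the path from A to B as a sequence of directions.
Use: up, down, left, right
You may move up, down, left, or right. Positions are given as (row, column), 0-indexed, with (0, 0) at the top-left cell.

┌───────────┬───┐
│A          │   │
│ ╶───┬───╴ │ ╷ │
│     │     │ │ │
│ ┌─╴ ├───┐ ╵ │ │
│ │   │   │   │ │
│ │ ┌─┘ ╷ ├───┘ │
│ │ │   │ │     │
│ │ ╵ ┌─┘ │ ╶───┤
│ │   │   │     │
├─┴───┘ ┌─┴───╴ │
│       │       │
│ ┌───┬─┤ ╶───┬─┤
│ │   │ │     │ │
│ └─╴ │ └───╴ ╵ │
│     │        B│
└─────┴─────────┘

Finding the path and converting it to directions:
Path through cells: (0,0) → (0,1) → (0,2) → (0,3) → (0,4) → (0,5) → (1,5) → (2,5) → (2,6) → (1,6) → (0,6) → (0,7) → (1,7) → (2,7) → (3,7) → (3,6) → (3,5) → (4,5) → (4,6) → (4,7) → (5,7) → (5,6) → (5,5) → (5,4) → (6,4) → (6,5) → (6,6) → (7,6) → (7,7)
Directions: right, right, right, right, right, down, down, right, up, up, right, down, down, down, left, left, down, right, right, down, left, left, left, down, right, right, down, right

Solution:

┌───────────┬───┐
│A → → → → ↓│↱ ↓│
│ ╶───┬───╴ │ ╷ │
│     │    ↓│↑│↓│
│ ┌─╴ ├───┐ ╵ │ │
│ │   │   │↳ ↑│↓│
│ │ ┌─┘ ╷ ├───┘ │
│ │ │   │ │↓ ← ↲│
│ │ ╵ ┌─┘ │ ╶───┤
│ │   │   │↳ → ↓│
├─┴───┘ ┌─┴───╴ │
│       │↓ ← ← ↲│
│ ┌───┬─┤ ╶───┬─┤
│ │   │ │↳ → ↓│ │
│ └─╴ │ └───╴ ╵ │
│     │      ↳ B│
└─────┴─────────┘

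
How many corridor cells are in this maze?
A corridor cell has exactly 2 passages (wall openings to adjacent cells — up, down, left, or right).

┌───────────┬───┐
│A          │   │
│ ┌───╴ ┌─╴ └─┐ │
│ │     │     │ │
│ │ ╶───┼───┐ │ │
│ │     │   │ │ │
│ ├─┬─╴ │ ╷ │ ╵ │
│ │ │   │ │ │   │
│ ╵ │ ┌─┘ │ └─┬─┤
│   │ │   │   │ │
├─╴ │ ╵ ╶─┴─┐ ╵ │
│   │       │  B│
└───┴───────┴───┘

Counting cells with exactly 2 passages:
Total corridor cells: 38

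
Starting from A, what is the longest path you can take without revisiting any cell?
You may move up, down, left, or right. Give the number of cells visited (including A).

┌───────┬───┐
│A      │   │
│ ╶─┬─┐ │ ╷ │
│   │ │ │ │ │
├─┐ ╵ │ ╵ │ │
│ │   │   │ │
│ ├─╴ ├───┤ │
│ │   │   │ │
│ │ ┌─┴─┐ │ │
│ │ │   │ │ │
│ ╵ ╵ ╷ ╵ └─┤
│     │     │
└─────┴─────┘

Finding longest simple path using DFS:
Start: (0, 0)
Longest path visits 17 cells
Path: A → down → right → down → right → down → left → down → down → right → up → right → down → right → up → up → left

Solution:

┌───────┬───┐
│A      │   │
│ ╶─┬─┐ │ ╷ │
│↳ ↓│ │ │ │ │
├─┐ ╵ │ ╵ │ │
│ │↳ ↓│   │ │
│ ├─╴ ├───┤ │
│ │↓ ↲│B ↰│ │
│ │ ┌─┴─┐ │ │
│ │↓│↱ ↓│↑│ │
│ ╵ ╵ ╷ ╵ └─┤
│  ↳ ↑│↳ ↑  │
└─────┴─────┘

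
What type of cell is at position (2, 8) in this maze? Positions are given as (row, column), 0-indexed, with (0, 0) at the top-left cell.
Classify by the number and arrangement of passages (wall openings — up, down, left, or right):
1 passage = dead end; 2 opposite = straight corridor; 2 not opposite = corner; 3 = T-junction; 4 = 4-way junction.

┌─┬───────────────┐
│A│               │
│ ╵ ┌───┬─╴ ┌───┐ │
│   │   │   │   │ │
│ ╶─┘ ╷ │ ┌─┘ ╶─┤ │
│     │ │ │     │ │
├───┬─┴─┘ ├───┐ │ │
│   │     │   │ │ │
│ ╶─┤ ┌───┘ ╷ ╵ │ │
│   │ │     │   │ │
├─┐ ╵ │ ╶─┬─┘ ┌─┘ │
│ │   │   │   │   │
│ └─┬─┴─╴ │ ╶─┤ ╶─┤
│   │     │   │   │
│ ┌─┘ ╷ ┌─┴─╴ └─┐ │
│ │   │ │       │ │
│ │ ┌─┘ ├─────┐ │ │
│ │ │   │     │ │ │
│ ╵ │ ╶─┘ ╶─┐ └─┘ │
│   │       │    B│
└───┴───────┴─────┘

Checking cell at (2, 8):
Number of passages: 2
Cell type: straight corridor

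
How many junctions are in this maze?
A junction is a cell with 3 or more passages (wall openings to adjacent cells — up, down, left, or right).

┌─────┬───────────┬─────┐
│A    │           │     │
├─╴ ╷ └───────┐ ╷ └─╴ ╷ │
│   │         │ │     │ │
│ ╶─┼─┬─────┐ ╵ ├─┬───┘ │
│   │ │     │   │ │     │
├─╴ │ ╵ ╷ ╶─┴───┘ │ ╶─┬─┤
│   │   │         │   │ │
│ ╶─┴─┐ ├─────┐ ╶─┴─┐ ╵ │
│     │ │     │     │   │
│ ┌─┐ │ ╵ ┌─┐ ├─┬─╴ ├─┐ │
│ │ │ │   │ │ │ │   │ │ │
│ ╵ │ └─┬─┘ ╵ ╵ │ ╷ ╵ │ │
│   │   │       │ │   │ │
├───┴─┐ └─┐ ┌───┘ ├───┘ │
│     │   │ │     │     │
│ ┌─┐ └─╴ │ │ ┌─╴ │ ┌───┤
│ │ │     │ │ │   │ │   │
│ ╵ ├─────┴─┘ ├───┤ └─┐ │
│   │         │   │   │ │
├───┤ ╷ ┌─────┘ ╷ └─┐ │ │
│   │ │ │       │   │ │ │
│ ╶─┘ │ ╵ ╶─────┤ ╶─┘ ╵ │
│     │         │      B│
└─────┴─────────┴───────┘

Checking each cell for number of passages:

Junctions found (3+ passages):
  (0, 1): 3 passages
  (0, 7): 3 passages
  (0, 10): 3 passages
  (2, 4): 3 passages
  (3, 3): 3 passages
  (3, 7): 3 passages
  (4, 0): 3 passages
  (4, 11): 3 passages
  (5, 9): 3 passages
  (6, 5): 4 passages
  (6, 6): 3 passages
  (7, 8): 3 passages
  (9, 3): 3 passages
  (10, 8): 3 passages
  (11, 4): 3 passages
  (11, 10): 3 passages
Total junctions: 16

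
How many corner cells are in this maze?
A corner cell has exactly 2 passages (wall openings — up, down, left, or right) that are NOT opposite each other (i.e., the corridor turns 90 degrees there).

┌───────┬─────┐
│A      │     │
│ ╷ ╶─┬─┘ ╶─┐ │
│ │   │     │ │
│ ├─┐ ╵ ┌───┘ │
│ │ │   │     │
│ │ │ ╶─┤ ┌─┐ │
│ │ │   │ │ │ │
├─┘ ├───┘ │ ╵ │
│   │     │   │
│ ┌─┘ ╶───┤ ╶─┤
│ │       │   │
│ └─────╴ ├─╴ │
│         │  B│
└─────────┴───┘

Counting corner cells (2 non-opposite passages):
Total corners: 20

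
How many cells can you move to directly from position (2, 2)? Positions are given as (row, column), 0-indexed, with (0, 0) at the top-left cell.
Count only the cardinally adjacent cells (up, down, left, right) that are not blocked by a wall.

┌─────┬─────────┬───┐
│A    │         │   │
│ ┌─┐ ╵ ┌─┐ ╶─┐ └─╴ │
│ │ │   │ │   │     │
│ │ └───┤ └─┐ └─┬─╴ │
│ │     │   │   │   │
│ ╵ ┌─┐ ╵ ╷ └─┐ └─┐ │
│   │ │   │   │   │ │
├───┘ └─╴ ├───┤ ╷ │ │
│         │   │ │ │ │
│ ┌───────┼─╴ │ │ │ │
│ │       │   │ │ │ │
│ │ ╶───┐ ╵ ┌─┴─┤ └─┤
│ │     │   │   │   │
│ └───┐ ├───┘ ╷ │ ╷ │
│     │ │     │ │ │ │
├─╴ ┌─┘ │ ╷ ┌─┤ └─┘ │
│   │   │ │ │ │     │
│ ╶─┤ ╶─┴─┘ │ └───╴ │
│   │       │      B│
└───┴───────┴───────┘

Checking passable neighbors of (2, 2):
Neighbors: (2, 1), (2, 3)
Count: 2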